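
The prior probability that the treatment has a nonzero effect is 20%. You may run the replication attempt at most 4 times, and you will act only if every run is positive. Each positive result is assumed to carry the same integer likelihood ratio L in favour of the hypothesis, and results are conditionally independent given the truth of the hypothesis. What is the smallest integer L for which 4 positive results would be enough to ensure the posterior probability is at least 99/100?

5

Prior odds = 0.2/0.8 = 0.25.
Target odds = 0.99/0.01 = 99.
Need L⁴ ≥ 99 ÷ 0.25 = 396.
4⁴ = 256 < 396 ≤ 625 = 5⁴, so L = 5.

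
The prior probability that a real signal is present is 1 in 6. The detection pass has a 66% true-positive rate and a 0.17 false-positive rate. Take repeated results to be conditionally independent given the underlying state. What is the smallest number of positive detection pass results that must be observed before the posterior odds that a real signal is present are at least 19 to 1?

Prior odds = (1/6)/(5/6) = 0.2.
Likelihood ratio of a positive result = 0.66/0.17 = 66/17.
Target odds = 19.
Need 0.2 × (66/17)ⁿ ≥ 19, i.e. (66/17)ⁿ ≥ 95.
(66/17)³ = 287496/4913 falls short of 95 but (66/17)⁴ = 18974736/83521 reaches it, so n = 4.

4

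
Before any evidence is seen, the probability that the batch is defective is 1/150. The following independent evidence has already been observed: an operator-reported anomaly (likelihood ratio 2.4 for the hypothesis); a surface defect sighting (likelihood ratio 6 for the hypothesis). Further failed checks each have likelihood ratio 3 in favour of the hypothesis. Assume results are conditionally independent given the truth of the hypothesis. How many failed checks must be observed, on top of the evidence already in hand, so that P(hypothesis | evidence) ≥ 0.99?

Prior odds = (1/150)/(149/150) = 1/149.
Combined Bayes factor of the evidence already in hand = 2.4 × 6 = 14.4.
Odds after that evidence = (1/149) × 14.4 = 72/745.
Target odds = 0.99/0.01 = 99.
Need 3ⁿ ≥ 99 ÷ (72/745) = 1024.375.
3⁶ = 729 falls short of 1024.375 but 3⁷ = 2187 reaches it, so n = 7.

7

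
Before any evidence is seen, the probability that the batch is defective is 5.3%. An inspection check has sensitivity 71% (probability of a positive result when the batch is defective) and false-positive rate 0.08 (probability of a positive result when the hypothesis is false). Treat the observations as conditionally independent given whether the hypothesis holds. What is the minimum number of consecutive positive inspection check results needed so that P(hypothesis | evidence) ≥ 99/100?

4

Prior odds: 0.053 ÷ 0.947 = 53/947.
Likelihood ratio of a positive result = 0.71/0.08 = 8.875.
Target posterior odds = 0.99/0.01 = 99.
Need (53/947) × 8.875ⁿ ≥ 99, i.e. 8.875ⁿ ≥ 93753/53.
8.875³ = 357911/512 falls short of 93753/53 but 8.875⁴ = 25411681/4096 reaches it, so n = 4.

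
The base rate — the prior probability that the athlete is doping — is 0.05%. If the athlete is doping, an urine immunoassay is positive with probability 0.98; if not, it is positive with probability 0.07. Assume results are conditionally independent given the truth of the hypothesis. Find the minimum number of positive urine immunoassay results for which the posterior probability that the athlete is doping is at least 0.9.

4

Prior odds = 0.0005/0.9995 = 1/1999.
Likelihood ratio of a positive = 0.98/0.07 = 14.
Target odds: 0.9 ÷ 0.1 = 9.
Require 14ⁿ ≥ 9 ÷ (1/1999) = 17991.
14³ = 2744 falls short of 17991 but 14⁴ = 38416 reaches it, so n = 4.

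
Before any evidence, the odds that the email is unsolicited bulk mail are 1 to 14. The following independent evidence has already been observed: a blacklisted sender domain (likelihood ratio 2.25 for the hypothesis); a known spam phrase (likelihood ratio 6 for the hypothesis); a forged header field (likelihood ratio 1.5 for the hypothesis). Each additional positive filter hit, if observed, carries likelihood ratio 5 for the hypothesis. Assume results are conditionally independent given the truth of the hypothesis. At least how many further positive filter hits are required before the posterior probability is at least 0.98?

3

Prior odds = 1/14.
Combined Bayes factor of the evidence already in hand = 2.25 × 6 × 1.5 = 20.25.
Odds after that evidence = (1/14) × 20.25 = 81/56.
Target odds = 0.98/0.02 = 49.
Need 5ⁿ ≥ 49 ÷ (81/56) = 2744/81.
5² = 25 falls short of 2744/81 but 5³ = 125 reaches it, so n = 3.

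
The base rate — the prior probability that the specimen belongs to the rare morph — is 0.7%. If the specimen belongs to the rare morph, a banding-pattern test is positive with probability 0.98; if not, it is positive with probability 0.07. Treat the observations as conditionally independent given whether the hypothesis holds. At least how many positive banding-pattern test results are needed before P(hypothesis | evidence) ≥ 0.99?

4

Prior odds: 0.007 ÷ 0.993 = 7/993.
Likelihood ratio of a positive = 0.98/0.07 = 14.
Target odds: 0.99 ÷ 0.01 = 99.
Require 14ⁿ ≥ 99 ÷ (7/993) = 98307/7.
14³ = 2744 falls short of 98307/7 but 14⁴ = 38416 reaches it, so n = 4.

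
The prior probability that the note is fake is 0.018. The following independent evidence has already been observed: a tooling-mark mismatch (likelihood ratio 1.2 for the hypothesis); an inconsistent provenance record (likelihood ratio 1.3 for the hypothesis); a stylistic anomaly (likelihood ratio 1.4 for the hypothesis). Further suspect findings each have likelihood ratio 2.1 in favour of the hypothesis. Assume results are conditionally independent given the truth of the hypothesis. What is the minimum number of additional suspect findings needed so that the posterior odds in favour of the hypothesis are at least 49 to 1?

10

Prior odds = 0.018/0.982 = 9/491.
Combined Bayes factor of the evidence already in hand = 1.2 × 1.3 × 1.4 = 2.184.
Odds after that evidence = (9/491) × 2.184 = 2457/61375.
Target odds = 49.
Need 2.1ⁿ ≥ 49 ÷ (2457/61375) = 429625/351.
2.1⁹ ≈794.28 falls short of 429625/351 but 2.1¹⁰ ≈1667.99 reaches it, so n = 10.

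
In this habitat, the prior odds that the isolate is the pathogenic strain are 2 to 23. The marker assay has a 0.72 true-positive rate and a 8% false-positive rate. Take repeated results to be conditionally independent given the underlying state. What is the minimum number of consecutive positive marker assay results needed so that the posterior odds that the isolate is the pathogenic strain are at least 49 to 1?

Prior odds = 2/23.
Likelihood ratio of a positive result = 0.72/0.08 = 9.
Target odds = 49.
Require 9ⁿ ≥ 49 ÷ (2/23) = 563.5.
9² = 81 falls short of 563.5 but 9³ = 729 reaches it, so n = 3.

3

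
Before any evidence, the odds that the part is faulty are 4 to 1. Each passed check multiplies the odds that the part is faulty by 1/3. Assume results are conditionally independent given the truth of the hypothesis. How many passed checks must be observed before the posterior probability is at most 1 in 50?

5

Prior odds = 4.
Likelihood ratio per passed check = 1/3.
Target posterior odds = 0.02/0.98 = 1/49.
Need 4 × (1/3)ⁿ ≤ 1/49, i.e. (1/3)ⁿ ≤ 1/196.
(1/3)⁴ = 1/81 is still above 1/196 but (1/3)⁵ = 1/243 is at or below it, so n = 5.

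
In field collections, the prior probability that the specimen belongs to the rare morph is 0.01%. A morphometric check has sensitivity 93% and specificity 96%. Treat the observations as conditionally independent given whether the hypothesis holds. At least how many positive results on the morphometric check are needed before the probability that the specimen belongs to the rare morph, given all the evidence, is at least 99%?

Prior odds: 0.0001 ÷ 0.9999 = 1/9999.
False-positive rate = 1 − 0.96 = 0.04; likelihood ratio of a positive = 0.93/0.04 = 23.25.
Target odds: 0.99 ÷ 0.01 = 99.
Need (1/9999) × 23.25ⁿ ≥ 99, i.e. 23.25ⁿ ≥ 989901.
23.25⁴ = 74805201/256 falls short of 989901 but 23.25⁵ ≈6.79383e+06 reaches it, so n = 5.

5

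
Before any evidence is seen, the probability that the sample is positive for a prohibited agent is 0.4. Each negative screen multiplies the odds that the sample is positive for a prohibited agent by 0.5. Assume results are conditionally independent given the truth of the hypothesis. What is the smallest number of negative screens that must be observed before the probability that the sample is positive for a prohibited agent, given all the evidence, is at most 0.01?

7

Prior odds = 0.4/0.6 = 2/3.
Likelihood ratio per negative screen = 0.5.
Target posterior odds = 0.01/0.99 = 1/99.
Require 0.5ⁿ ≤ 1/99 ÷ (2/3) = 1/66.
0.5⁶ = 0.015625 is still above 1/66 but 0.5⁷ = 0.0078125 is at or below it, so n = 7.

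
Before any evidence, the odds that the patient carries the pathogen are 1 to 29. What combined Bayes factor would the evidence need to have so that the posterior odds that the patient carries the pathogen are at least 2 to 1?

Prior odds = 1/29.
Target odds = 2.
Required Bayes factor = 2 ÷ (1/29) = 58.

58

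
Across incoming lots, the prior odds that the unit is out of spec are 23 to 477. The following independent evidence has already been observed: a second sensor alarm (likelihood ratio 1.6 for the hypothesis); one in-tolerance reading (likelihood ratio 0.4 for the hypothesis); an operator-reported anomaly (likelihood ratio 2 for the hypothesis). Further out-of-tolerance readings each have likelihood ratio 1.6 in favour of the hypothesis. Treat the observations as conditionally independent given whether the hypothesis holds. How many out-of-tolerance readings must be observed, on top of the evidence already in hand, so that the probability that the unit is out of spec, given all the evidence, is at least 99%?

16

Prior odds = 23/477.
Combined Bayes factor of the evidence already in hand = 1.6 × 0.4 × 2 = 1.28.
Odds after that evidence = (23/477) × 1.28 = 736/11925.
Target odds = 0.99/0.01 = 99.
Need 1.6ⁿ ≥ 99 ÷ (736/11925) = 1180575/736.
1.6¹⁵ ≈1152.92 falls short of 1180575/736 but 1.6¹⁶ ≈1844.67 reaches it, so n = 16.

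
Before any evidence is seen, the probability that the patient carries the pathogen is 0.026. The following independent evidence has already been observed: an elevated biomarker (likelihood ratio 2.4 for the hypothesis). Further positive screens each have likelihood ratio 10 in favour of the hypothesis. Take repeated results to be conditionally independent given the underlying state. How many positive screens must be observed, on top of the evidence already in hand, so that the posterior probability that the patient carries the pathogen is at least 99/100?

4

Prior odds = 0.026/0.974 = 13/487.
Bayes factor of the evidence already in hand = 2.4.
Odds after that evidence = (13/487) × 2.4 = 156/2435.
Target odds = 0.99/0.01 = 99.
Need 10ⁿ ≥ 99 ÷ (156/2435) = 80355/52.
10³ = 1000 falls short of 80355/52 but 10⁴ = 10000 reaches it, so n = 4.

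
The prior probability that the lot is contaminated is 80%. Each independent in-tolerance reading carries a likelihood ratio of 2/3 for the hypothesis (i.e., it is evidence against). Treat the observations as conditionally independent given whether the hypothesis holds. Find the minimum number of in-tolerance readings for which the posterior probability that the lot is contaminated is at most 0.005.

Prior odds: 0.8 ÷ 0.2 = 4.
Likelihood ratio per in-tolerance reading = 2/3.
Target posterior odds = 0.005/0.995 = 1/199.
Need 4 × (2/3)ⁿ ≤ 1/199, i.e. (2/3)ⁿ ≤ 1/796.
(2/3)¹⁶ = 65536/43046721 is still above 1/796 but (2/3)¹⁷ = 131072/129140163 is at or below it, so n = 17.

17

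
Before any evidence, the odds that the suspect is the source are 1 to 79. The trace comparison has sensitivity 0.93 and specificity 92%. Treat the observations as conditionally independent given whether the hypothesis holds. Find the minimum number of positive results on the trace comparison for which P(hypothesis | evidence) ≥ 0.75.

Prior odds = 1/79.
False-positive rate = 1 − 0.92 = 0.08; likelihood ratio of a positive = 0.93/0.08 = 11.625.
Target odds: 0.75 ÷ 0.25 = 3.
Require 11.625ⁿ ≥ 3 ÷ (1/79) = 237.
11.625² = 135.140625 falls short of 237 but 11.625³ = 804357/512 reaches it, so n = 3.

3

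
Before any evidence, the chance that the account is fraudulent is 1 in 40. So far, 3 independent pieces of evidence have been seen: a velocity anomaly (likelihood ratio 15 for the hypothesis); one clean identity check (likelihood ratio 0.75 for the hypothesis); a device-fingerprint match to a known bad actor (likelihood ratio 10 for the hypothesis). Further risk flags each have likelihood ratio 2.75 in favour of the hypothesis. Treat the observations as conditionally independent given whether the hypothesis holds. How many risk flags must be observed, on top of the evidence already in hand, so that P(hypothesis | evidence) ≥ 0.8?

Prior odds = 0.025/0.975 = 1/39.
Combined Bayes factor of the evidence already in hand = 15 × 0.75 × 10 = 112.5.
Odds after that evidence = (1/39) × 112.5 = 75/26.
Target odds = 0.8/0.2 = 4.
Need 2.75ⁿ ≥ 4 ÷ (75/26) = 104/75.
2.75¹ = 2.75, which meets the required 104/75; so n = 1.

1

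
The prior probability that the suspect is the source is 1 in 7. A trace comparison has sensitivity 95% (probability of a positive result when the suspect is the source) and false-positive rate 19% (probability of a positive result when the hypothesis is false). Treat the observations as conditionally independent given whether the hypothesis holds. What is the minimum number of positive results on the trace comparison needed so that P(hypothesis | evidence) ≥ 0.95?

Prior odds: (1/7) ÷ (6/7) = 1/6.
Likelihood ratio of a positive result = 0.95/0.19 = 5.
Target posterior odds = 0.95/0.05 = 19.
Require 5ⁿ ≥ 19 ÷ (1/6) = 114.
5² = 25 falls short of 114 but 5³ = 125 reaches it, so n = 3.

3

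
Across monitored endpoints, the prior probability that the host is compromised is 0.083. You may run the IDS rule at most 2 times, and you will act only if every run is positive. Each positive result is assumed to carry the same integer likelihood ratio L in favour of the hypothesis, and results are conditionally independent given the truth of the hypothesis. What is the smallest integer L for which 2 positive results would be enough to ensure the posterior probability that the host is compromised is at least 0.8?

7

Prior odds = 0.083/0.917 = 83/917.
Target odds = 0.8/0.2 = 4.
Need L² ≥ 4 ÷ (83/917) = 3668/83.
6² = 36 < 3668/83 ≤ 49 = 7², so L = 7.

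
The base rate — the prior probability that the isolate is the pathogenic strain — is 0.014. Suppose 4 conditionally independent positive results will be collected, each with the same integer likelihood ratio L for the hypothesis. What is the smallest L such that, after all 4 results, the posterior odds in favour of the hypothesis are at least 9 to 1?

6

Prior odds = 0.014/0.986 = 7/493.
Target odds = 9.
Need L⁴ ≥ 9 ÷ (7/493) = 4437/7.
5⁴ = 625 < 4437/7 ≤ 1296 = 6⁴, so L = 6.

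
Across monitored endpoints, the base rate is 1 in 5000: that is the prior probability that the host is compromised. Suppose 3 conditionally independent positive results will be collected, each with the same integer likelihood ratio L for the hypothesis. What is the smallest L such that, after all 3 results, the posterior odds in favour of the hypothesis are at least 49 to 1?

Prior odds = 0.0002/0.9998 = 1/4999.
Target odds = 49.
Need L³ ≥ 49 ÷ (1/4999) = 244951.
62³ = 238328 < 244951 ≤ 250047 = 63³, so L = 63.

63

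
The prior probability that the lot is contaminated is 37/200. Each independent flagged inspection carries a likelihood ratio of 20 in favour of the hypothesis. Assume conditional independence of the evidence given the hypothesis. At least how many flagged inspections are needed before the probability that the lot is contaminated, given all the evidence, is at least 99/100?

Prior odds: 0.185 ÷ 0.815 = 37/163.
Likelihood ratio per flagged inspection = 20.
Target posterior odds = 0.99/0.01 = 99.
Need (37/163) × 20ⁿ ≥ 99, i.e. 20ⁿ ≥ 16137/37.
20² = 400 falls short of 16137/37 but 20³ = 8000 reaches it, so n = 3.

3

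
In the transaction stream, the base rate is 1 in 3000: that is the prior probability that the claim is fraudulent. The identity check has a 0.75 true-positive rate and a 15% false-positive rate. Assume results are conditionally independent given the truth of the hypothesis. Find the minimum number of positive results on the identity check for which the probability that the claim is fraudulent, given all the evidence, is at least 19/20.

7

Prior odds: (1/3000) ÷ (2999/3000) = 1/2999.
Likelihood ratio of a positive result = 0.75/0.15 = 5.
Target odds: 0.95 ÷ 0.05 = 19.
Require 5ⁿ ≥ 19 ÷ (1/2999) = 56981.
5⁶ = 15625 falls short of 56981 but 5⁷ = 78125 reaches it, so n = 7.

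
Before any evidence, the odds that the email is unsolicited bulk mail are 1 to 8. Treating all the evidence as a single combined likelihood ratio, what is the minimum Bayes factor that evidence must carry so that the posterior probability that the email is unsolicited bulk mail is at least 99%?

792

Prior odds = 0.125.
Target odds = 0.99/0.01 = 99.
Required Bayes factor = 99 ÷ 0.125 = 792.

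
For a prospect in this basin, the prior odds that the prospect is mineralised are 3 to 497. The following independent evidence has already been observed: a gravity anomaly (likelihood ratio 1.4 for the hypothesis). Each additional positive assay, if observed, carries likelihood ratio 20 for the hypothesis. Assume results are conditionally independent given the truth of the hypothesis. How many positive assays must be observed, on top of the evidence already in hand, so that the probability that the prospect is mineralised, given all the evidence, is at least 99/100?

4

Prior odds = 3/497.
Bayes factor of the evidence already in hand = 1.4.
Odds after that evidence = (3/497) × 1.4 = 3/355.
Target odds = 0.99/0.01 = 99.
Need 20ⁿ ≥ 99 ÷ (3/355) = 11715.
20³ = 8000 falls short of 11715 but 20⁴ = 160000 reaches it, so n = 4.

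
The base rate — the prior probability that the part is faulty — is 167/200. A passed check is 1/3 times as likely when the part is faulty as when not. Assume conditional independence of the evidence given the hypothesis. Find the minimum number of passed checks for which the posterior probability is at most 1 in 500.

Prior odds: 0.835 ÷ 0.165 = 167/33.
Likelihood ratio per passed check = 1/3.
Target posterior odds = 0.002/0.998 = 1/499.
Require (1/3)ⁿ ≤ 1/499 ÷ (167/33) = 33/83333.
(1/3)⁷ = 1/2187 is still above 33/83333 but (1/3)⁸ = 1/6561 is at or below it, so n = 8.

8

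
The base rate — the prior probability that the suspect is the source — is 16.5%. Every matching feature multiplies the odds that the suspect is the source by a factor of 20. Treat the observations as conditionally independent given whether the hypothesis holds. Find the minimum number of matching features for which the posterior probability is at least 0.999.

Prior odds: 0.165 ÷ 0.835 = 33/167.
Likelihood ratio per matching feature = 20.
Target posterior odds = 0.999/0.001 = 999.
Require 20ⁿ ≥ 999 ÷ (33/167) = 55611/11.
20² = 400 falls short of 55611/11 but 20³ = 8000 reaches it, so n = 3.

3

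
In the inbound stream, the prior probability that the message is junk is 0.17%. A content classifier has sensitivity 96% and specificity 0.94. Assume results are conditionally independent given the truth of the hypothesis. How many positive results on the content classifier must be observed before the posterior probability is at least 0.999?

5

Prior odds = 0.0017/0.9983 = 17/9983.
False-positive rate = 1 − 0.94 = 0.06; likelihood ratio of a positive = 0.96/0.06 = 16.
Target posterior odds = 0.999/0.001 = 999.
Need (17/9983) × 16ⁿ ≥ 999, i.e. 16ⁿ ≥ 9973017/17.
16⁴ = 65536 falls short of 9973017/17 but 16⁵ = 1048576 reaches it, so n = 5.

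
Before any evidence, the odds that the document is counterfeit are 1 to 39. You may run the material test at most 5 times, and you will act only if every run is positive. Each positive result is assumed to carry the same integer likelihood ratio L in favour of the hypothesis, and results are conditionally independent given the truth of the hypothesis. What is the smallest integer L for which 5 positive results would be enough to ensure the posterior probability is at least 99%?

6

Prior odds = 1/39.
Target odds = 0.99/0.01 = 99.
Need L⁵ ≥ 99 ÷ (1/39) = 3861.
5⁵ = 3125 < 3861 ≤ 7776 = 6⁵, so L = 6.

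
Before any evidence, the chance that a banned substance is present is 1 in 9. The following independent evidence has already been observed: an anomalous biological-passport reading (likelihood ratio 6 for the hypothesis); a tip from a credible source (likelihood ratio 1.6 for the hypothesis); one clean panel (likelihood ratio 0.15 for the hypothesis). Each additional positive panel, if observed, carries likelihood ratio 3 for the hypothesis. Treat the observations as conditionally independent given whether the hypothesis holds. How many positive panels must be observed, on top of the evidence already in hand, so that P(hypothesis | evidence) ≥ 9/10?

Prior odds = (1/9)/(8/9) = 0.125.
Combined Bayes factor of the evidence already in hand = 6 × 1.6 × 0.15 = 1.44.
Odds after that evidence = 0.125 × 1.44 = 0.18.
Target odds = 0.9/0.1 = 9.
Need 3ⁿ ≥ 9 ÷ 0.18 = 50.
3³ = 27 falls short of 50 but 3⁴ = 81 reaches it, so n = 4.

4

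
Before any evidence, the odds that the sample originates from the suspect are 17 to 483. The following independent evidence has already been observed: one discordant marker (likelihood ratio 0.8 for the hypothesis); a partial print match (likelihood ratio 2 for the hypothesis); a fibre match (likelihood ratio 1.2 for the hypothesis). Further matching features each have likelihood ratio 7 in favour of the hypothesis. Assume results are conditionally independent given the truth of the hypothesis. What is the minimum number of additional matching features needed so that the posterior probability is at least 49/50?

4

Prior odds = 17/483.
Combined Bayes factor of the evidence already in hand = 0.8 × 2 × 1.2 = 1.92.
Odds after that evidence = (17/483) × 1.92 = 272/4025.
Target odds = 0.98/0.02 = 49.
Need 7ⁿ ≥ 49 ÷ (272/4025) = 197225/272.
7³ = 343 falls short of 197225/272 but 7⁴ = 2401 reaches it, so n = 4.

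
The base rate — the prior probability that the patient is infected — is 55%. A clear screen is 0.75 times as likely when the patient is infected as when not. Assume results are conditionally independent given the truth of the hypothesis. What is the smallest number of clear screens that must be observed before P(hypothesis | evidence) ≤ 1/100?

Prior odds: 0.55 ÷ 0.45 = 11/9.
Likelihood ratio per clear screen = 0.75.
Target odds: 0.01 ÷ 0.99 = 1/99.
Require 0.75ⁿ ≤ 1/99 ÷ (11/9) = 1/121.
0.75¹⁶ ≈0.0100226 is still above 1/121 but 0.75¹⁷ ≈0.00751695 is at or below it, so n = 17.

17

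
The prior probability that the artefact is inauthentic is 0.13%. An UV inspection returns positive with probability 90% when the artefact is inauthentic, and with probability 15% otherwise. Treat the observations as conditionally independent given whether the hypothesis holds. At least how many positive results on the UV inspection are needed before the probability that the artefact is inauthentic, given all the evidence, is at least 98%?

Prior odds: 0.0013 ÷ 0.9987 = 13/9987.
Likelihood ratio of a positive result = 0.9/0.15 = 6.
Target odds: 0.98 ÷ 0.02 = 49.
Need (13/9987) × 6ⁿ ≥ 49, i.e. 6ⁿ ≥ 489363/13.
6⁵ = 7776 falls short of 489363/13 but 6⁶ = 46656 reaches it, so n = 6.

6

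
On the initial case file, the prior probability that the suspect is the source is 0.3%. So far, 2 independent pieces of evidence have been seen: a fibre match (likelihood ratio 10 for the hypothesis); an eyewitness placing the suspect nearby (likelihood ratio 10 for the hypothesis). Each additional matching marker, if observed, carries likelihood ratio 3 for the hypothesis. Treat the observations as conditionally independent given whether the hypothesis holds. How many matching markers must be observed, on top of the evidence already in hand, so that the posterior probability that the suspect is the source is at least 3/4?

3

Prior odds = 0.003/0.997 = 3/997.
Combined Bayes factor of the evidence already in hand = 10 × 10 = 100.
Odds after that evidence = (3/997) × 100 = 300/997.
Target odds = 0.75/0.25 = 3.
Need 3ⁿ ≥ 3 ÷ (300/997) = 9.97.
3² = 9 falls short of 9.97 but 3³ = 27 reaches it, so n = 3.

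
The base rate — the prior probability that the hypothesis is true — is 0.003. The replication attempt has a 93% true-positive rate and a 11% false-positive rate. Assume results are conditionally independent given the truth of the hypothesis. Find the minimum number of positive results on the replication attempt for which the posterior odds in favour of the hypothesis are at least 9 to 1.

Prior odds = 0.003/0.997 = 3/997.
Likelihood ratio of a positive result = 0.93/0.11 = 93/11.
Target odds = 9.
Require (93/11)ⁿ ≥ 9 ÷ (3/997) = 2991.
(93/11)³ = 804357/1331 falls short of 2991 but (93/11)⁴ = 74805201/14641 reaches it, so n = 4.

4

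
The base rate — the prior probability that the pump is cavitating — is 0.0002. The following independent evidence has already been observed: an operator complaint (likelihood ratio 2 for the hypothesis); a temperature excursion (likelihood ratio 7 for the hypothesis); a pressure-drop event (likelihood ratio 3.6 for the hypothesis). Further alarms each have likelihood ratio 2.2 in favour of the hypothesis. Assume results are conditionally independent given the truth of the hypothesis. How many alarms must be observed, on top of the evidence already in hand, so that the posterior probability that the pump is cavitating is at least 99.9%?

Prior odds = 0.0002/0.9998 = 1/4999.
Combined Bayes factor of the evidence already in hand = 2 × 7 × 3.6 = 50.4.
Odds after that evidence = (1/4999) × 50.4 = 252/24995.
Target odds = 0.999/0.001 = 999.
Need 2.2ⁿ ≥ 999 ÷ (252/24995) = 2774445/28.
2.2¹⁴ ≈62218.2 falls short of 2774445/28 but 2.2¹⁵ ≈136880 reaches it, so n = 15.

15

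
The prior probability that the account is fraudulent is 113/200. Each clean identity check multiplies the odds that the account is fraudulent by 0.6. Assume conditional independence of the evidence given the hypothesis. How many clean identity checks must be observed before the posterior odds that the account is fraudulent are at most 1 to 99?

Prior odds = 0.565/0.435 = 113/87.
Likelihood ratio per clean identity check = 0.6.
Target odds = 1/99.
Need (113/87) × 0.6ⁿ ≤ 1/99, i.e. 0.6ⁿ ≤ 29/3729.
0.6⁹ = 19683/1953125 is still above 29/3729 but 0.6¹⁰ = 59049/9765625 is at or below it, so n = 10.

10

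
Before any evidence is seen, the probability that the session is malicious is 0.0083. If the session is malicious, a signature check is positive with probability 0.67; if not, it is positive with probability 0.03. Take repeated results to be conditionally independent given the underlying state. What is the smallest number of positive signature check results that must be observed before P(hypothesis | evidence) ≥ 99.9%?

4

Prior odds = 0.0083/0.9917 = 83/9917.
Likelihood ratio of a positive = 0.67/0.03 = 67/3.
Target odds: 0.999 ÷ 0.001 = 999.
Need (83/9917) × (67/3)ⁿ ≥ 999, i.e. (67/3)ⁿ ≥ 9907083/83.
(67/3)³ = 300763/27 falls short of 9907083/83 but (67/3)⁴ = 20151121/81 reaches it, so n = 4.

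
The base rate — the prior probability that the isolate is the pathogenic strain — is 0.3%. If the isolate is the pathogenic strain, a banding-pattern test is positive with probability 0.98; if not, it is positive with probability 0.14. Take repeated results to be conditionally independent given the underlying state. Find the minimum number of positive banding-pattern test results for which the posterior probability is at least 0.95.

Prior odds: 0.003 ÷ 0.997 = 3/997.
Likelihood ratio of a positive = 0.98/0.14 = 7.
Target odds: 0.95 ÷ 0.05 = 19.
Need (3/997) × 7ⁿ ≥ 19, i.e. 7ⁿ ≥ 18943/3.
7⁴ = 2401 falls short of 18943/3 but 7⁵ = 16807 reaches it, so n = 5.

5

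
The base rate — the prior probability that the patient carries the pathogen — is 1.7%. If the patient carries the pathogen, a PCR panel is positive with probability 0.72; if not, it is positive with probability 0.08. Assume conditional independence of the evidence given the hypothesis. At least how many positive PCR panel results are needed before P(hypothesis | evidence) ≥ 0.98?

4

Prior odds: 0.017 ÷ 0.983 = 17/983.
Likelihood ratio of a positive = 0.72/0.08 = 9.
Target posterior odds = 0.98/0.02 = 49.
Need (17/983) × 9ⁿ ≥ 49, i.e. 9ⁿ ≥ 48167/17.
9³ = 729 falls short of 48167/17 but 9⁴ = 6561 reaches it, so n = 4.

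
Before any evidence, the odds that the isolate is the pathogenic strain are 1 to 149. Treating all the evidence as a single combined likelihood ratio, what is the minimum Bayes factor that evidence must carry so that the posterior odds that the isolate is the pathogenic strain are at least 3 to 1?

Prior odds = 1/149.
Target odds = 3.
Required Bayes factor = 3 ÷ (1/149) = 447.

447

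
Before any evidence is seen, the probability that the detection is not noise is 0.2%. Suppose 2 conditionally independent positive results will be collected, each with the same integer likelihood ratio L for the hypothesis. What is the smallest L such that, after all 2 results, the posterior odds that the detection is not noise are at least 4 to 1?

45

Prior odds = 0.002/0.998 = 1/499.
Target odds = 4.
Need L² ≥ 4 ÷ (1/499) = 1996.
44² = 1936 < 1996 ≤ 2025 = 45², so L = 45.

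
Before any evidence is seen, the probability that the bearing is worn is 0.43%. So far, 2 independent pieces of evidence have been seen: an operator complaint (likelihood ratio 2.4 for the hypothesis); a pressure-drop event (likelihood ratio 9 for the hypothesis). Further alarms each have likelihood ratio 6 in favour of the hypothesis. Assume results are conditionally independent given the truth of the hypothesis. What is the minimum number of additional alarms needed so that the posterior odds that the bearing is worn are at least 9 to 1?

Prior odds = 0.0043/0.9957 = 43/9957.
Combined Bayes factor of the evidence already in hand = 2.4 × 9 = 21.6.
Odds after that evidence = (43/9957) × 21.6 = 1548/16595.
Target odds = 9.
Need 6ⁿ ≥ 9 ÷ (1548/16595) = 16595/172.
6² = 36 falls short of 16595/172 but 6³ = 216 reaches it, so n = 3.

3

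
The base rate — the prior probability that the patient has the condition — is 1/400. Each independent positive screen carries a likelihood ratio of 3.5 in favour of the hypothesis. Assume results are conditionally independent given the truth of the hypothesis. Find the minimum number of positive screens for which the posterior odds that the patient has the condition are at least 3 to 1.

Prior odds = 0.0025/0.9975 = 1/399.
Likelihood ratio per positive screen = 3.5.
Target odds = 3.
Need (1/399) × 3.5ⁿ ≥ 3, i.e. 3.5ⁿ ≥ 1197.
3.5⁵ = 525.21875 falls short of 1197 but 3.5⁶ = 1838.265625 reaches it, so n = 6.

6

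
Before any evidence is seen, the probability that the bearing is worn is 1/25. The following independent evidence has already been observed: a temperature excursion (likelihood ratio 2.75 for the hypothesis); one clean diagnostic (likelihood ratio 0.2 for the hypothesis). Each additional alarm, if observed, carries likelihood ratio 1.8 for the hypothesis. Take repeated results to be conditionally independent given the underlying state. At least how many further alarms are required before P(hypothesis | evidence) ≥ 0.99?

Prior odds = 0.04/0.96 = 1/24.
Combined Bayes factor of the evidence already in hand = 2.75 × 0.2 = 0.55.
Odds after that evidence = (1/24) × 0.55 = 11/480.
Target odds = 0.99/0.01 = 99.
Need 1.8ⁿ ≥ 99 ÷ (11/480) = 4320.
1.8¹⁴ ≈3748.13 falls short of 4320 but 1.8¹⁵ ≈6746.64 reaches it, so n = 15.

15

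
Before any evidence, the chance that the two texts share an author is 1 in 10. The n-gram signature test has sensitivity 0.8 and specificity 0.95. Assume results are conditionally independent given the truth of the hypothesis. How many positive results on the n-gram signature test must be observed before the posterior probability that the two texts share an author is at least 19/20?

2

Prior odds: 0.1 ÷ 0.9 = 1/9.
False-positive rate = 1 − 0.95 = 0.05; likelihood ratio of a positive = 0.8/0.05 = 16.
Target posterior odds = 0.95/0.05 = 19.
Require 16ⁿ ≥ 19 ÷ (1/9) = 171.
16¹ = 16 falls short of 171 but 16² = 256 reaches it, so n = 2.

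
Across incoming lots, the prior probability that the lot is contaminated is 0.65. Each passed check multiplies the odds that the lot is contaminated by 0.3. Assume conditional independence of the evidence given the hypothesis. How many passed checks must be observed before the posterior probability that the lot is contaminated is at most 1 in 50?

Prior odds = 0.65/0.35 = 13/7.
Likelihood ratio per passed check = 0.3.
Target odds: 0.02 ÷ 0.98 = 1/49.
Require 0.3ⁿ ≤ 1/49 ÷ (13/7) = 1/91.
0.3³ = 0.027 is still above 1/91 but 0.3⁴ = 0.0081 is at or below it, so n = 4.

4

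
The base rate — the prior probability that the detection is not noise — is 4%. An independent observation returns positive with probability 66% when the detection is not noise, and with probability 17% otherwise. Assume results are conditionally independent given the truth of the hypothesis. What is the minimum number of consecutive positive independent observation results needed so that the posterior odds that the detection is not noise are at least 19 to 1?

Prior odds: 0.04 ÷ 0.96 = 1/24.
Likelihood ratio of a positive result = 0.66/0.17 = 66/17.
Target odds = 19.
Require (66/17)ⁿ ≥ 19 ÷ (1/24) = 456.
(66/17)⁴ = 18974736/83521 falls short of 456 but (66/17)⁵ ≈882.013 reaches it, so n = 5.

5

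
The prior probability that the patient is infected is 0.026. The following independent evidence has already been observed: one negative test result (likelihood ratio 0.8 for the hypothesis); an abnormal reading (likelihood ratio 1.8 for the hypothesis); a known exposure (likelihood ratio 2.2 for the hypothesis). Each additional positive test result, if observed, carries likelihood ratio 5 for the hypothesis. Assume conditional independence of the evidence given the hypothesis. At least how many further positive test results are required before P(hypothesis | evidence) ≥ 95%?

4

Prior odds = 0.026/0.974 = 13/487.
Combined Bayes factor of the evidence already in hand = 0.8 × 1.8 × 2.2 = 3.168.
Odds after that evidence = (13/487) × 3.168 = 5148/60875.
Target odds = 0.95/0.05 = 19.
Need 5ⁿ ≥ 19 ÷ (5148/60875) = 1156625/5148.
5³ = 125 falls short of 1156625/5148 but 5⁴ = 625 reaches it, so n = 4.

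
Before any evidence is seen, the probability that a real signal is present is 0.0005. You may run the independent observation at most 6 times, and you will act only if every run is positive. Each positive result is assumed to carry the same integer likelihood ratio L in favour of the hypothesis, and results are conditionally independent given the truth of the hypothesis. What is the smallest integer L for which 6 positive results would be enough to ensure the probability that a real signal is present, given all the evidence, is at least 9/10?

6

Prior odds = 0.0005/0.9995 = 1/1999.
Target odds = 0.9/0.1 = 9.
Need L⁶ ≥ 9 ÷ (1/1999) = 17991.
5⁶ = 15625 < 17991 ≤ 46656 = 6⁶, so L = 6.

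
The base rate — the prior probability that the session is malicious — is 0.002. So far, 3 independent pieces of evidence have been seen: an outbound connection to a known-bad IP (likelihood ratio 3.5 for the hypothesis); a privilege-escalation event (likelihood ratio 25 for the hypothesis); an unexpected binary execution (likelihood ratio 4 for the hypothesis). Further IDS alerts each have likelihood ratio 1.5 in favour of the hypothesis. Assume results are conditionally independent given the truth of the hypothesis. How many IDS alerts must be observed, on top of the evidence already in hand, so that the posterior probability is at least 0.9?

Prior odds = 0.002/0.998 = 1/499.
Combined Bayes factor of the evidence already in hand = 3.5 × 25 × 4 = 350.
Odds after that evidence = (1/499) × 350 = 350/499.
Target odds = 0.9/0.1 = 9.
Need 1.5ⁿ ≥ 9 ÷ (350/499) = 4491/350.
1.5⁶ = 11.390625 falls short of 4491/350 but 1.5⁷ = 17.0859375 reaches it, so n = 7.

7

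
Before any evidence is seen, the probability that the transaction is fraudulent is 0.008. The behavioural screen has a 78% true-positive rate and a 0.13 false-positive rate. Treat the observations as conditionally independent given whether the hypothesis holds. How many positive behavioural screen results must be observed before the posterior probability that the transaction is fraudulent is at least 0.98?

Prior odds: 0.008 ÷ 0.992 = 1/124.
Likelihood ratio of a positive result = 0.78/0.13 = 6.
Target odds: 0.98 ÷ 0.02 = 49.
Require 6ⁿ ≥ 49 ÷ (1/124) = 6076.
6⁴ = 1296 falls short of 6076 but 6⁵ = 7776 reaches it, so n = 5.

5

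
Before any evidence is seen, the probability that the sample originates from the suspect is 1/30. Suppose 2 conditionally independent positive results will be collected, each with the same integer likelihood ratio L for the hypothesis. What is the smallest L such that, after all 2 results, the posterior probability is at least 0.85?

Prior odds = (1/30)/(29/30) = 1/29.
Target odds = 0.85/0.15 = 17/3.
Need L² ≥ 17/3 ÷ (1/29) = 493/3.
12² = 144 < 493/3 ≤ 169 = 13², so L = 13.

13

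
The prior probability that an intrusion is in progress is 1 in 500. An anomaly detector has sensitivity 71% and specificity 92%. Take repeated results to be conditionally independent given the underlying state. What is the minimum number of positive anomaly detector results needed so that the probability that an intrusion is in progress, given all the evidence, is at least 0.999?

7

Prior odds: 0.002 ÷ 0.998 = 1/499.
False-positive rate = 1 − 0.92 = 0.08; likelihood ratio of a positive = 0.71/0.08 = 8.875.
Target odds: 0.999 ÷ 0.001 = 999.
Require 8.875ⁿ ≥ 999 ÷ (1/499) = 498501.
8.875⁶ ≈488664 falls short of 498501 but 8.875⁷ ≈4.33689e+06 reaches it, so n = 7.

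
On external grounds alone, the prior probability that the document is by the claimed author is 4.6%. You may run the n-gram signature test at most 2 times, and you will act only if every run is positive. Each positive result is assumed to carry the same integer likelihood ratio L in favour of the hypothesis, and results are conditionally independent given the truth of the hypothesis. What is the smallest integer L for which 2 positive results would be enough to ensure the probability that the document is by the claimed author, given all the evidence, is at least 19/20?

Prior odds = 0.046/0.954 = 23/477.
Target odds = 0.95/0.05 = 19.
Need L² ≥ 19 ÷ (23/477) = 9063/23.
19² = 361 < 9063/23 ≤ 400 = 20², so L = 20.

20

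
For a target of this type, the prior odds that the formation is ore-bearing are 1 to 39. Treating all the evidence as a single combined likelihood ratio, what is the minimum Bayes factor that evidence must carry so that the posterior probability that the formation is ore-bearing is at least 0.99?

Prior odds = 1/39.
Target odds = 0.99/0.01 = 99.
Required Bayes factor = 99 ÷ (1/39) = 3861.

3861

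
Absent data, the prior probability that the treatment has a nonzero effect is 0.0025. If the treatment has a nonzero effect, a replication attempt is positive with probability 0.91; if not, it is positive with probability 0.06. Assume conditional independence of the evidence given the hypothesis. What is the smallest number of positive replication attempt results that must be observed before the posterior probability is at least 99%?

Prior odds: 0.0025 ÷ 0.9975 = 1/399.
Likelihood ratio of a positive = 0.91/0.06 = 91/6.
Target odds: 0.99 ÷ 0.01 = 99.
Require (91/6)ⁿ ≥ 99 ÷ (1/399) = 39501.
(91/6)³ = 753571/216 falls short of 39501 but (91/6)⁴ = 68574961/1296 reaches it, so n = 4.

4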